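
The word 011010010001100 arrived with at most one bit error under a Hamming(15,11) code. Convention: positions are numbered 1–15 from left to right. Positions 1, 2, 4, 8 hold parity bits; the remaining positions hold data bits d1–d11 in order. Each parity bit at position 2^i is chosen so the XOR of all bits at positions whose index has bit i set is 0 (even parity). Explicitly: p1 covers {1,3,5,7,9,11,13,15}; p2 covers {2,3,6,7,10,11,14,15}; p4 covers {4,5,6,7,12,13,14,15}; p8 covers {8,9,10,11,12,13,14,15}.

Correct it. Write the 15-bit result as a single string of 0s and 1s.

011010010001000

s1 (pos 1,3,5,7,9,11,13,15): 0⊕1⊕1⊕0⊕0⊕0⊕1⊕0 = 1
s2 (pos 2,3,6,7,10,11,14,15): 1⊕1⊕0⊕0⊕0⊕0⊕0⊕0 = 0
s4 (pos 4,5,6,7,12,13,14,15): 0⊕1⊕0⊕0⊕1⊕1⊕0⊕0 = 1
s8 (pos 8,9,10,11,12,13,14,15): 1⊕0⊕0⊕0⊕1⊕1⊕0⊕0 = 1
Syndrome s8…s1 = 1101 → error at position 13.
Flip position 13: 011010010001100 → 011010010001000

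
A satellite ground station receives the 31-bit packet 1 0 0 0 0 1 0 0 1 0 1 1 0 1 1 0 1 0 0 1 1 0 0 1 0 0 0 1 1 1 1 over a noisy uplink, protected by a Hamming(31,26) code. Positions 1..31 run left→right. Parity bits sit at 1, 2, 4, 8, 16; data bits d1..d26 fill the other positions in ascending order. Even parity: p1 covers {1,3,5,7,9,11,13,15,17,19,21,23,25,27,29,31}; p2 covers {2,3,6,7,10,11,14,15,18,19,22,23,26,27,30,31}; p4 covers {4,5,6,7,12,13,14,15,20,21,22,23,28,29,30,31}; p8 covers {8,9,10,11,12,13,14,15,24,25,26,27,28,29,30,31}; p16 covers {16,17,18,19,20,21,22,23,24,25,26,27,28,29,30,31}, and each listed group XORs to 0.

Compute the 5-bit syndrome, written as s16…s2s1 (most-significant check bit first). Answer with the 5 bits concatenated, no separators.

00000

s1 (pos 1,3,5,7,9,11,13,15,17,19,21,23,25,27,29,31): 1⊕0⊕0⊕0⊕1⊕1⊕0⊕1⊕1⊕0⊕1⊕0⊕0⊕0⊕1⊕1 = 0
s2 (pos 2,3,6,7,10,11,14,15,18,19,22,23,26,27,30,31): 0⊕0⊕1⊕0⊕0⊕1⊕1⊕1⊕0⊕0⊕0⊕0⊕0⊕0⊕1⊕1 = 0
s4 (pos 4,5,6,7,12,13,14,15,20,21,22,23,28,29,30,31): 0⊕0⊕1⊕0⊕1⊕0⊕1⊕1⊕1⊕1⊕0⊕0⊕1⊕1⊕1⊕1 = 0
s8 (pos 8,9,10,11,12,13,14,15,24,25,26,27,28,29,30,31): 0⊕1⊕0⊕1⊕1⊕0⊕1⊕1⊕1⊕0⊕0⊕0⊕1⊕1⊕1⊕1 = 0
s16 (pos 16,17,18,19,20,21,22,23,24,25,26,27,28,29,30,31): 0⊕1⊕0⊕0⊕1⊕1⊕0⊕0⊕1⊕0⊕0⊕0⊕1⊕1⊕1⊕1 = 0
Syndrome s16…s1 = 00000 → no error.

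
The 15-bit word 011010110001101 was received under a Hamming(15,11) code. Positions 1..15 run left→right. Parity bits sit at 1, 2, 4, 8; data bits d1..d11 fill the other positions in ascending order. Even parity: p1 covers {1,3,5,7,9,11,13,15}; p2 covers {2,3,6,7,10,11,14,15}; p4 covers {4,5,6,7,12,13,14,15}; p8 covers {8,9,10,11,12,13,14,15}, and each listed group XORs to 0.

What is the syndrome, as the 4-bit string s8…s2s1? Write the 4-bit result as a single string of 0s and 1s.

0101

s1 (pos 1,3,5,7,9,11,13,15): 0⊕1⊕1⊕1⊕0⊕0⊕1⊕1 = 1
s2 (pos 2,3,6,7,10,11,14,15): 1⊕1⊕0⊕1⊕0⊕0⊕0⊕1 = 0
s4 (pos 4,5,6,7,12,13,14,15): 0⊕1⊕0⊕1⊕1⊕1⊕0⊕1 = 1
s8 (pos 8,9,10,11,12,13,14,15): 1⊕0⊕0⊕0⊕1⊕1⊕0⊕1 = 0
Syndrome s8…s1 = 0101 → error at position 5.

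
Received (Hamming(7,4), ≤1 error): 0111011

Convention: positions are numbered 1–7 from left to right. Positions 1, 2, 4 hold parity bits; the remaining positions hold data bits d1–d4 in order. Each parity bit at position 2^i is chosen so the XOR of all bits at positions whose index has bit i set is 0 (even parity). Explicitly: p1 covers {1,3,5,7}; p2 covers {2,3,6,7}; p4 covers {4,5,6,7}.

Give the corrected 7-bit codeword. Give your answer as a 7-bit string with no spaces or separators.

s1 (pos 1,3,5,7): 0⊕1⊕0⊕1 = 0
s2 (pos 2,3,6,7): 1⊕1⊕1⊕1 = 0
s4 (pos 4,5,6,7): 1⊕0⊕1⊕1 = 1
Syndrome s4…s1 = 100 → error at position 4.
Flip position 4: 0111011 → 0110011

0110011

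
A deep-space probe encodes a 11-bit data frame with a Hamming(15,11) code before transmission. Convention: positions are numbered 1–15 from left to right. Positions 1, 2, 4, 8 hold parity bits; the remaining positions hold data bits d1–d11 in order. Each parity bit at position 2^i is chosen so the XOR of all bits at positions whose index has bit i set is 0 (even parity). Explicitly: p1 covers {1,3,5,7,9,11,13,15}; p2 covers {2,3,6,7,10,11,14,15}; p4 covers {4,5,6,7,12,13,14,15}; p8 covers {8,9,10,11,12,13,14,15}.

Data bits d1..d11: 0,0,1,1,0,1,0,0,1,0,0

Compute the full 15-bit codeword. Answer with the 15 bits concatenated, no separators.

010101100100100

Place data at non-parity positions: p1 p2 0 p4 0 1 1 p8 0 1 0 0 1 0 0
p1 (pos 1,3,5,7,9,11,13,15): XOR of data positions = 0⊕0⊕1⊕0⊕0⊕1⊕0 = 0
p2 (pos 2,3,6,7,10,11,14,15): XOR of data positions = 0⊕1⊕1⊕1⊕0⊕0⊕0 = 1
p4 (pos 4,5,6,7,12,13,14,15): XOR of data positions = 0⊕1⊕1⊕0⊕1⊕0⊕0 = 1
p8 (pos 8,9,10,11,12,13,14,15): XOR of data positions = 0⊕1⊕0⊕0⊕1⊕0⊕0 = 0
Codeword: 010101100100100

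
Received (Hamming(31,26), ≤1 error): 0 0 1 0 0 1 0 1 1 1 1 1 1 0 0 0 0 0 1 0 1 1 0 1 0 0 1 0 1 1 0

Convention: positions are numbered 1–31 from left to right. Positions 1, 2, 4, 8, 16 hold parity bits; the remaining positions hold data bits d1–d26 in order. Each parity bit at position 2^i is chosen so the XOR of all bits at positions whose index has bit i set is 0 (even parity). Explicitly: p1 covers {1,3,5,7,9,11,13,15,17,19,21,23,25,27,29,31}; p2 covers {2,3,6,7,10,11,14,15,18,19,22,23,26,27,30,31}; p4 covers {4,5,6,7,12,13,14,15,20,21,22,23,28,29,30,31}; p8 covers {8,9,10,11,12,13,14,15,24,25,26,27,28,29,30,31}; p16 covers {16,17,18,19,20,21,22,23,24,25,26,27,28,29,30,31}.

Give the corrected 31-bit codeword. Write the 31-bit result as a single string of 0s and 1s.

s1 (pos 1,3,5,7,9,11,13,15,17,19,21,23,25,27,29,31): 0⊕1⊕0⊕0⊕1⊕1⊕1⊕0⊕0⊕1⊕1⊕0⊕0⊕1⊕1⊕0 = 0
s2 (pos 2,3,6,7,10,11,14,15,18,19,22,23,26,27,30,31): 0⊕1⊕1⊕0⊕1⊕1⊕0⊕0⊕0⊕1⊕1⊕0⊕0⊕1⊕1⊕0 = 0
s4 (pos 4,5,6,7,12,13,14,15,20,21,22,23,28,29,30,31): 0⊕0⊕1⊕0⊕1⊕1⊕0⊕0⊕0⊕1⊕1⊕0⊕0⊕1⊕1⊕0 = 1
s8 (pos 8,9,10,11,12,13,14,15,24,25,26,27,28,29,30,31): 1⊕1⊕1⊕1⊕1⊕1⊕0⊕0⊕1⊕0⊕0⊕1⊕0⊕1⊕1⊕0 = 0
s16 (pos 16,17,18,19,20,21,22,23,24,25,26,27,28,29,30,31): 0⊕0⊕0⊕1⊕0⊕1⊕1⊕0⊕1⊕0⊕0⊕1⊕0⊕1⊕1⊕0 = 1
Syndrome s16…s1 = 10100 → error at position 20.
Flip position 20: 0010010111111000001011010010110 → 0010010111111000001111010010110

0010010111111000001111010010110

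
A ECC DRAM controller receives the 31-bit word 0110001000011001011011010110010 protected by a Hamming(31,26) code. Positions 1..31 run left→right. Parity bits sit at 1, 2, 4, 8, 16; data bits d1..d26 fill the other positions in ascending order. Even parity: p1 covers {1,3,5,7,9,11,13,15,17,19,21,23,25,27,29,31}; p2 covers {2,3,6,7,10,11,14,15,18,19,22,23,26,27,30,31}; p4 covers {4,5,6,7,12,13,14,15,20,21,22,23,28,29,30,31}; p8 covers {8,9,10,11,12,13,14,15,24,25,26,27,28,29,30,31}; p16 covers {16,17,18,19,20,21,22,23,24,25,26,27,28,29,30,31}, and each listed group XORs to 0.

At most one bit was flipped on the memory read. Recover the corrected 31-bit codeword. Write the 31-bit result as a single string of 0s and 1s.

0110001000011001001011010110010

s1 (pos 1,3,5,7,9,11,13,15,17,19,21,23,25,27,29,31): 0⊕1⊕0⊕1⊕0⊕0⊕1⊕0⊕0⊕1⊕1⊕0⊕0⊕1⊕0⊕0 = 0
s2 (pos 2,3,6,7,10,11,14,15,18,19,22,23,26,27,30,31): 1⊕1⊕0⊕1⊕0⊕0⊕0⊕0⊕1⊕1⊕1⊕0⊕1⊕1⊕1⊕0 = 1
s4 (pos 4,5,6,7,12,13,14,15,20,21,22,23,28,29,30,31): 0⊕0⊕0⊕1⊕1⊕1⊕0⊕0⊕0⊕1⊕1⊕0⊕0⊕0⊕1⊕0 = 0
s8 (pos 8,9,10,11,12,13,14,15,24,25,26,27,28,29,30,31): 0⊕0⊕0⊕0⊕1⊕1⊕0⊕0⊕1⊕0⊕1⊕1⊕0⊕0⊕1⊕0 = 0
s16 (pos 16,17,18,19,20,21,22,23,24,25,26,27,28,29,30,31): 1⊕0⊕1⊕1⊕0⊕1⊕1⊕0⊕1⊕0⊕1⊕1⊕0⊕0⊕1⊕0 = 1
Syndrome s16…s1 = 10010 → error at position 18.
Flip position 18: 0110001000011001011011010110010 → 0110001000011001001011010110010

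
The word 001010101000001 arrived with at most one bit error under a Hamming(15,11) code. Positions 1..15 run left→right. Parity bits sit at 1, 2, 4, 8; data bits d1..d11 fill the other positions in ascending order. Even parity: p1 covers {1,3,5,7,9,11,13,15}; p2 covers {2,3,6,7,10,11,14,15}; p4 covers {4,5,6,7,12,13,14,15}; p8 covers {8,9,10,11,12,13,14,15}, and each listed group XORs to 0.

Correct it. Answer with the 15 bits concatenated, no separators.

001010001000001

s1 (pos 1,3,5,7,9,11,13,15): 0⊕1⊕1⊕1⊕1⊕0⊕0⊕1 = 1
s2 (pos 2,3,6,7,10,11,14,15): 0⊕1⊕0⊕1⊕0⊕0⊕0⊕1 = 1
s4 (pos 4,5,6,7,12,13,14,15): 0⊕1⊕0⊕1⊕0⊕0⊕0⊕1 = 1
s8 (pos 8,9,10,11,12,13,14,15): 0⊕1⊕0⊕0⊕0⊕0⊕0⊕1 = 0
Syndrome s8…s1 = 0111 → error at position 7.
Flip position 7: 001010101000001 → 001010001000001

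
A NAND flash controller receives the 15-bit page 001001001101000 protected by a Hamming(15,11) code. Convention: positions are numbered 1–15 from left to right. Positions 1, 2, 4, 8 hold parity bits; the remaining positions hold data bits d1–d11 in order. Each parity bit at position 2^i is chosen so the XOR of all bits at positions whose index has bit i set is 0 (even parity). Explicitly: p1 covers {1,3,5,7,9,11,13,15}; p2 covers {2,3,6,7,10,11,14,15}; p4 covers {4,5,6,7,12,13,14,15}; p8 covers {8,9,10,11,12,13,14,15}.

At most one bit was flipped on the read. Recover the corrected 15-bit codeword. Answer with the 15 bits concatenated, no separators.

s1 (pos 1,3,5,7,9,11,13,15): 0⊕1⊕0⊕0⊕1⊕0⊕0⊕0 = 0
s2 (pos 2,3,6,7,10,11,14,15): 0⊕1⊕1⊕0⊕1⊕0⊕0⊕0 = 1
s4 (pos 4,5,6,7,12,13,14,15): 0⊕0⊕1⊕0⊕1⊕0⊕0⊕0 = 0
s8 (pos 8,9,10,11,12,13,14,15): 0⊕1⊕1⊕0⊕1⊕0⊕0⊕0 = 1
Syndrome s8…s1 = 1010 → error at position 10.
Flip position 10: 001001001101000 → 001001001001000

001001001001000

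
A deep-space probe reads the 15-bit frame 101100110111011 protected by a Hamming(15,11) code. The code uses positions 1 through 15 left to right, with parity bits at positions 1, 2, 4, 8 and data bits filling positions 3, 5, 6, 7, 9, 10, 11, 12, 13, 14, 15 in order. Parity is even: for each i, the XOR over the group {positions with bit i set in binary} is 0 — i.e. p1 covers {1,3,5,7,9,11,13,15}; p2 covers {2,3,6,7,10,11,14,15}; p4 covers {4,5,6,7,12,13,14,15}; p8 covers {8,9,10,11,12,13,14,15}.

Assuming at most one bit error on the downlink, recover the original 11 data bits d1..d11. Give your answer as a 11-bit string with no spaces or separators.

11010111011

s1 (pos 1,3,5,7,9,11,13,15): 1⊕1⊕0⊕1⊕0⊕1⊕0⊕1 = 1
s2 (pos 2,3,6,7,10,11,14,15): 0⊕1⊕0⊕1⊕1⊕1⊕1⊕1 = 0
s4 (pos 4,5,6,7,12,13,14,15): 1⊕0⊕0⊕1⊕1⊕0⊕1⊕1 = 1
s8 (pos 8,9,10,11,12,13,14,15): 1⊕0⊕1⊕1⊕1⊕0⊕1⊕1 = 0
Syndrome s8…s1 = 0101 → error at position 5.
Flip position 5: 101100110111011 → 101110110111011
Read data bits from positions 3,5,6,7,9,10,11,12,13,14,15: 11010111011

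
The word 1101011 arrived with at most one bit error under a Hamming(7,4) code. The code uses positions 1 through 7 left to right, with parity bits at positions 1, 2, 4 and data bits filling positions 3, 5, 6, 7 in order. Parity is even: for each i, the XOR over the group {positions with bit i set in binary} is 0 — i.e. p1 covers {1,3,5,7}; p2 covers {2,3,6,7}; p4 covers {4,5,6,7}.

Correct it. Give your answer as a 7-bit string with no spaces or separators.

1101001

s1 (pos 1,3,5,7): 1⊕0⊕0⊕1 = 0
s2 (pos 2,3,6,7): 1⊕0⊕1⊕1 = 1
s4 (pos 4,5,6,7): 1⊕0⊕1⊕1 = 1
Syndrome s4…s1 = 110 → error at position 6.
Flip position 6: 1101011 → 1101001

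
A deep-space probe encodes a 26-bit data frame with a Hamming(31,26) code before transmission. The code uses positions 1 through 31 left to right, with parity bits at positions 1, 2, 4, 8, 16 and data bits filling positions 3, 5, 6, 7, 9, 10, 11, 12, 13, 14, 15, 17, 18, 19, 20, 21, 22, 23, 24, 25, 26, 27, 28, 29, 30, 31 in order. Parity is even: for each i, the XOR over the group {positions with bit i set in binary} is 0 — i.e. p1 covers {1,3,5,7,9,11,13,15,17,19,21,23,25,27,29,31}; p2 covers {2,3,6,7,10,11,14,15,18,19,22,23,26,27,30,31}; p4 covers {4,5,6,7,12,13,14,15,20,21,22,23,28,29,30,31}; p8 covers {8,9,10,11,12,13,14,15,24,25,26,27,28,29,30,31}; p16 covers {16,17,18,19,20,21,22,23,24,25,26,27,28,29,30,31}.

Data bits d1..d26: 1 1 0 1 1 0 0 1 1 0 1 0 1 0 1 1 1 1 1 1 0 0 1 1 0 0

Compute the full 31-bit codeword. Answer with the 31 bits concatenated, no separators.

Place data at non-parity positions: p1 p2 1 p4 1 0 1 p8 1 0 0 1 1 0 1 p16 0 1 0 1 1 1 1 1 1 0 0 1 1 0 0
p1 (pos 1,3,5,7,9,11,13,15,17,19,21,23,25,27,29,31): XOR of data positions = 1⊕1⊕1⊕1⊕0⊕1⊕1⊕0⊕0⊕1⊕1⊕1⊕0⊕1⊕0 = 0
p2 (pos 2,3,6,7,10,11,14,15,18,19,22,23,26,27,30,31): XOR of data positions = 1⊕0⊕1⊕0⊕0⊕0⊕1⊕1⊕0⊕1⊕1⊕0⊕0⊕0⊕0 = 0
p4 (pos 4,5,6,7,12,13,14,15,20,21,22,23,28,29,30,31): XOR of data positions = 1⊕0⊕1⊕1⊕1⊕0⊕1⊕1⊕1⊕1⊕1⊕1⊕1⊕0⊕0 = 1
p8 (pos 8,9,10,11,12,13,14,15,24,25,26,27,28,29,30,31): XOR of data positions = 1⊕0⊕0⊕1⊕1⊕0⊕1⊕1⊕1⊕0⊕0⊕1⊕1⊕0⊕0 = 0
p16 (pos 16,17,18,19,20,21,22,23,24,25,26,27,28,29,30,31): XOR of data positions = 0⊕1⊕0⊕1⊕1⊕1⊕1⊕1⊕1⊕0⊕0⊕1⊕1⊕0⊕0 = 1
Codeword: 0011101010011011010111111001100

0011101010011011010111111001100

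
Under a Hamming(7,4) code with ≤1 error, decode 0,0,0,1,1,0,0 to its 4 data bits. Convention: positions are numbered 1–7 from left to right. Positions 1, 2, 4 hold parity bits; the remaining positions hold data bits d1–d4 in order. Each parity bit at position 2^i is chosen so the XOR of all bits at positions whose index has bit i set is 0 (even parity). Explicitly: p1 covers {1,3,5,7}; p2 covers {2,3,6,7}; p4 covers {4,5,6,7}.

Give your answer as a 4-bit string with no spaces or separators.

0100

s1 (pos 1,3,5,7): 0⊕0⊕1⊕0 = 1
s2 (pos 2,3,6,7): 0⊕0⊕0⊕0 = 0
s4 (pos 4,5,6,7): 1⊕1⊕0⊕0 = 0
Syndrome s4…s1 = 001 → error at position 1.
Flip position 1: 0001100 → 1001100
Read data bits from positions 3,5,6,7: 0100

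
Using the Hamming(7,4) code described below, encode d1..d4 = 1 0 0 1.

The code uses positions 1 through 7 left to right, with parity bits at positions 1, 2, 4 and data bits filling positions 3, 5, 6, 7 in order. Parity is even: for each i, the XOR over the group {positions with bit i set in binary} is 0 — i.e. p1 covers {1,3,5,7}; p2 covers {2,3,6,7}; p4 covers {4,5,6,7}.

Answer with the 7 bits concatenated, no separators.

0011001

Place data at non-parity positions: p1 p2 1 p4 0 0 1
p1 (pos 1,3,5,7): XOR of data positions = 1⊕0⊕1 = 0
p2 (pos 2,3,6,7): XOR of data positions = 1⊕0⊕1 = 0
p4 (pos 4,5,6,7): XOR of data positions = 0⊕0⊕1 = 1
Codeword: 0011001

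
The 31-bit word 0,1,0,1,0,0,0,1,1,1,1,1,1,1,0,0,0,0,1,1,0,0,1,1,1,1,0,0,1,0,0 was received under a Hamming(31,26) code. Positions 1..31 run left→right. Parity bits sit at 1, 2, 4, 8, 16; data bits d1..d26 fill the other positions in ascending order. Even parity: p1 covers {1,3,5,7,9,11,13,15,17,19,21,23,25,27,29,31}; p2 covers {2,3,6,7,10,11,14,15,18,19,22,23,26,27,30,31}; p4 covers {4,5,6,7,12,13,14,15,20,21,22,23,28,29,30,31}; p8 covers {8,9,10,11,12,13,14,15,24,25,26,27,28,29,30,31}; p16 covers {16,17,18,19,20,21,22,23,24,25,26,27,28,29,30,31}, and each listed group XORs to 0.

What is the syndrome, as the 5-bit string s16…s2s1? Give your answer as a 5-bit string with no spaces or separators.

11111

s1 (pos 1,3,5,7,9,11,13,15,17,19,21,23,25,27,29,31): 0⊕0⊕0⊕0⊕1⊕1⊕1⊕0⊕0⊕1⊕0⊕1⊕1⊕0⊕1⊕0 = 1
s2 (pos 2,3,6,7,10,11,14,15,18,19,22,23,26,27,30,31): 1⊕0⊕0⊕0⊕1⊕1⊕1⊕0⊕0⊕1⊕0⊕1⊕1⊕0⊕0⊕0 = 1
s4 (pos 4,5,6,7,12,13,14,15,20,21,22,23,28,29,30,31): 1⊕0⊕0⊕0⊕1⊕1⊕1⊕0⊕1⊕0⊕0⊕1⊕0⊕1⊕0⊕0 = 1
s8 (pos 8,9,10,11,12,13,14,15,24,25,26,27,28,29,30,31): 1⊕1⊕1⊕1⊕1⊕1⊕1⊕0⊕1⊕1⊕1⊕0⊕0⊕1⊕0⊕0 = 1
s16 (pos 16,17,18,19,20,21,22,23,24,25,26,27,28,29,30,31): 0⊕0⊕0⊕1⊕1⊕0⊕0⊕1⊕1⊕1⊕1⊕0⊕0⊕1⊕0⊕0 = 1
Syndrome s16…s1 = 11111 → error at position 31.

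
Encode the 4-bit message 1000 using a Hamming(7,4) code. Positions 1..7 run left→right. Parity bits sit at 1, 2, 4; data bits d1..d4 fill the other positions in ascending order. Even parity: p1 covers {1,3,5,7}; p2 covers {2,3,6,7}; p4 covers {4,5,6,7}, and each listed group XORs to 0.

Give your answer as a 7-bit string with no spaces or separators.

1110000

Place data at non-parity positions: p1 p2 1 p4 0 0 0
p1 (pos 1,3,5,7): XOR of data positions = 1⊕0⊕0 = 1
p2 (pos 2,3,6,7): XOR of data positions = 1⊕0⊕0 = 1
p4 (pos 4,5,6,7): XOR of data positions = 0⊕0⊕0 = 0
Codeword: 1110000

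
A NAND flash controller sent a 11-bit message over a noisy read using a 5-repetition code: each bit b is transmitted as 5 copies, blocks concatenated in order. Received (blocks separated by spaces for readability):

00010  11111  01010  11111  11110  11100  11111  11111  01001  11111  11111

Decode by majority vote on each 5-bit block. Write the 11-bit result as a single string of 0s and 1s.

01011111011

Block 1 (00010): 1 one → 0
Block 2 (11111): 5 ones → 1
Block 3 (01010): 2 ones → 0
Block 4 (11111): 5 ones → 1
Block 5 (11110): 4 ones → 1
Block 6 (11100): 3 ones → 1
Block 7 (11111): 5 ones → 1
Block 8 (11111): 5 ones → 1
Block 9 (01001): 2 ones → 0
Block 10 (11111): 5 ones → 1
Block 11 (11111): 5 ones → 1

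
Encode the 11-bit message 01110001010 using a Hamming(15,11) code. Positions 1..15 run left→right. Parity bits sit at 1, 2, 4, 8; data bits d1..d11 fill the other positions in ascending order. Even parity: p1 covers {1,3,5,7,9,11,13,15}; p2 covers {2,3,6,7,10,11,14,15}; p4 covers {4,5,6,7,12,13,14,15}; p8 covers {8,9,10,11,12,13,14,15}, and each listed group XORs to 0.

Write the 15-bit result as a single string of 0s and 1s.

Place data at non-parity positions: p1 p2 0 p4 1 1 1 p8 0 0 0 1 0 1 0
p1 (pos 1,3,5,7,9,11,13,15): XOR of data positions = 0⊕1⊕1⊕0⊕0⊕0⊕0 = 0
p2 (pos 2,3,6,7,10,11,14,15): XOR of data positions = 0⊕1⊕1⊕0⊕0⊕1⊕0 = 1
p4 (pos 4,5,6,7,12,13,14,15): XOR of data positions = 1⊕1⊕1⊕1⊕0⊕1⊕0 = 1
p8 (pos 8,9,10,11,12,13,14,15): XOR of data positions = 0⊕0⊕0⊕1⊕0⊕1⊕0 = 0
Codeword: 010111100001010

010111100001010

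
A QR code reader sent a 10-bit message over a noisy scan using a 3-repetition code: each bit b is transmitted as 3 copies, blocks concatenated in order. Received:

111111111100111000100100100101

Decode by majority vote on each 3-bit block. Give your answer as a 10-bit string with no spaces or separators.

1110100001

Block 1 (111): 3 ones → 1
Block 2 (111): 3 ones → 1
Block 3 (111): 3 ones → 1
Block 4 (100): 1 one → 0
Block 5 (111): 3 ones → 1
Block 6 (000): 0 ones → 0
Block 7 (100): 1 one → 0
Block 8 (100): 1 one → 0
Block 9 (100): 1 one → 0
Block 10 (101): 2 ones → 1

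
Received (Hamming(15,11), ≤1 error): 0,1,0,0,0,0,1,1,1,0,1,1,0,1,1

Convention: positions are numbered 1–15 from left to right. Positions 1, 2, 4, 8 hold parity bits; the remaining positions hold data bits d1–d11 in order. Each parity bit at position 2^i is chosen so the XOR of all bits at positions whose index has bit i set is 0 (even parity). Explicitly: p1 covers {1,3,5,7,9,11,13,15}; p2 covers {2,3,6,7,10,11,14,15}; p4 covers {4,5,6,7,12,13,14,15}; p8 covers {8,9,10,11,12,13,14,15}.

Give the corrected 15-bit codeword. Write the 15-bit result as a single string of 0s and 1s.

s1 (pos 1,3,5,7,9,11,13,15): 0⊕0⊕0⊕1⊕1⊕1⊕0⊕1 = 0
s2 (pos 2,3,6,7,10,11,14,15): 1⊕0⊕0⊕1⊕0⊕1⊕1⊕1 = 1
s4 (pos 4,5,6,7,12,13,14,15): 0⊕0⊕0⊕1⊕1⊕0⊕1⊕1 = 0
s8 (pos 8,9,10,11,12,13,14,15): 1⊕1⊕0⊕1⊕1⊕0⊕1⊕1 = 0
Syndrome s8…s1 = 0010 → error at position 2.
Flip position 2: 010000111011011 → 000000111011011

000000111011011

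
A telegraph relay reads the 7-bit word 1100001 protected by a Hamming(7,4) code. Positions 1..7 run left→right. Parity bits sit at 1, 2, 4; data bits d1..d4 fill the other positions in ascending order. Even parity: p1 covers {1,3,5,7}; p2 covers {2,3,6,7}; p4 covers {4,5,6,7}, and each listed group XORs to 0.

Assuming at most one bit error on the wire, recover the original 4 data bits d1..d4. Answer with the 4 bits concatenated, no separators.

s1 (pos 1,3,5,7): 1⊕0⊕0⊕1 = 0
s2 (pos 2,3,6,7): 1⊕0⊕0⊕1 = 0
s4 (pos 4,5,6,7): 0⊕0⊕0⊕1 = 1
Syndrome s4…s1 = 100 → error at position 4.
Flip position 4: 1100001 → 1101001
Read data bits from positions 3,5,6,7: 0001

0001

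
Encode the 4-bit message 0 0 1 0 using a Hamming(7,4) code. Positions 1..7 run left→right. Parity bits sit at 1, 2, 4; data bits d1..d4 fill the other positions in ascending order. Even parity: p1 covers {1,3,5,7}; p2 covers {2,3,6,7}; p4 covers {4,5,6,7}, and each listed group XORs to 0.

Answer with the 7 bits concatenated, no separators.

Place data at non-parity positions: p1 p2 0 p4 0 1 0
p1 (pos 1,3,5,7): XOR of data positions = 0⊕0⊕0 = 0
p2 (pos 2,3,6,7): XOR of data positions = 0⊕1⊕0 = 1
p4 (pos 4,5,6,7): XOR of data positions = 0⊕1⊕0 = 1
Codeword: 0101010

0101010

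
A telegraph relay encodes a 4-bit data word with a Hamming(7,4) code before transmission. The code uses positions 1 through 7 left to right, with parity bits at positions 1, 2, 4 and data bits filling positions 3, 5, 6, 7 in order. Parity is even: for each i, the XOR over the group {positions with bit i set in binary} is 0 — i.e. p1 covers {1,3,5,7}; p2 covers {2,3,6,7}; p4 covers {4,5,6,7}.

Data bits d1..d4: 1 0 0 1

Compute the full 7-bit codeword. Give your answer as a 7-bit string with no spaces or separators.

0011001

Place data at non-parity positions: p1 p2 1 p4 0 0 1
p1 (pos 1,3,5,7): XOR of data positions = 1⊕0⊕1 = 0
p2 (pos 2,3,6,7): XOR of data positions = 1⊕0⊕1 = 0
p4 (pos 4,5,6,7): XOR of data positions = 0⊕0⊕1 = 1
Codeword: 0011001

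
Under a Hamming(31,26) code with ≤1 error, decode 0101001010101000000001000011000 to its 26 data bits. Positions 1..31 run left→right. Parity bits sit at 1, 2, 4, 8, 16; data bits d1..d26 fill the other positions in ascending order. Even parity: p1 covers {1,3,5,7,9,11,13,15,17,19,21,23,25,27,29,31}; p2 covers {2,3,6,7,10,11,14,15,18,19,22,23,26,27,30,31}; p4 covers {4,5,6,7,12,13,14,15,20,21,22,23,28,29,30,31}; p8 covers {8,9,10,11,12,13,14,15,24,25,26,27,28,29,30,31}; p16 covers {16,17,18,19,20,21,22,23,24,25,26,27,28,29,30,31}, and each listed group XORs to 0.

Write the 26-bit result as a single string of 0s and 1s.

00011010100000001000011001

s1 (pos 1,3,5,7,9,11,13,15,17,19,21,23,25,27,29,31): 0⊕0⊕0⊕1⊕1⊕1⊕1⊕0⊕0⊕0⊕0⊕0⊕0⊕1⊕0⊕0 = 1
s2 (pos 2,3,6,7,10,11,14,15,18,19,22,23,26,27,30,31): 1⊕0⊕0⊕1⊕0⊕1⊕0⊕0⊕0⊕0⊕1⊕0⊕0⊕1⊕0⊕0 = 1
s4 (pos 4,5,6,7,12,13,14,15,20,21,22,23,28,29,30,31): 1⊕0⊕0⊕1⊕0⊕1⊕0⊕0⊕0⊕0⊕1⊕0⊕1⊕0⊕0⊕0 = 1
s8 (pos 8,9,10,11,12,13,14,15,24,25,26,27,28,29,30,31): 0⊕1⊕0⊕1⊕0⊕1⊕0⊕0⊕0⊕0⊕0⊕1⊕1⊕0⊕0⊕0 = 1
s16 (pos 16,17,18,19,20,21,22,23,24,25,26,27,28,29,30,31): 0⊕0⊕0⊕0⊕0⊕0⊕1⊕0⊕0⊕0⊕0⊕1⊕1⊕0⊕0⊕0 = 1
Syndrome s16…s1 = 11111 → error at position 31.
Flip position 31: 0101001010101000000001000011000 → 0101001010101000000001000011001
Read data bits from positions 3,5,6,7,9,10,11,12,13,14,15,17,18,19,20,21,22,23,24,25,26,27,28,29,30,31: 00011010100000001000011001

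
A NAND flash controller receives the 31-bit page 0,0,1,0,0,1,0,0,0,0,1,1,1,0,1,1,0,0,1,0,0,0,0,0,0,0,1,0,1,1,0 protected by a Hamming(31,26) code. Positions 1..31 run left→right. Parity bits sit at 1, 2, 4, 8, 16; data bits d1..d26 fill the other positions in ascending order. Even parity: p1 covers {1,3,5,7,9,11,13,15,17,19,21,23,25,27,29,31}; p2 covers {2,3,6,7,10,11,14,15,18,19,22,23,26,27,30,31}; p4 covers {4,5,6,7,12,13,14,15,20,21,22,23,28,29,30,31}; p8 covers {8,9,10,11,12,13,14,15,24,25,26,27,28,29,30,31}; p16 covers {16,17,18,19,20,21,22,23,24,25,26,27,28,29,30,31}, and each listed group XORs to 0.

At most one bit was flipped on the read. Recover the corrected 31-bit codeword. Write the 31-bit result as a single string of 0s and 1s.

s1 (pos 1,3,5,7,9,11,13,15,17,19,21,23,25,27,29,31): 0⊕1⊕0⊕0⊕0⊕1⊕1⊕1⊕0⊕1⊕0⊕0⊕0⊕1⊕1⊕0 = 1
s2 (pos 2,3,6,7,10,11,14,15,18,19,22,23,26,27,30,31): 0⊕1⊕1⊕0⊕0⊕1⊕0⊕1⊕0⊕1⊕0⊕0⊕0⊕1⊕1⊕0 = 1
s4 (pos 4,5,6,7,12,13,14,15,20,21,22,23,28,29,30,31): 0⊕0⊕1⊕0⊕1⊕1⊕0⊕1⊕0⊕0⊕0⊕0⊕0⊕1⊕1⊕0 = 0
s8 (pos 8,9,10,11,12,13,14,15,24,25,26,27,28,29,30,31): 0⊕0⊕0⊕1⊕1⊕1⊕0⊕1⊕0⊕0⊕0⊕1⊕0⊕1⊕1⊕0 = 1
s16 (pos 16,17,18,19,20,21,22,23,24,25,26,27,28,29,30,31): 1⊕0⊕0⊕1⊕0⊕0⊕0⊕0⊕0⊕0⊕0⊕1⊕0⊕1⊕1⊕0 = 1
Syndrome s16…s1 = 11011 → error at position 27.
Flip position 27: 0010010000111011001000000010110 → 0010010000111011001000000000110

0010010000111011001000000000110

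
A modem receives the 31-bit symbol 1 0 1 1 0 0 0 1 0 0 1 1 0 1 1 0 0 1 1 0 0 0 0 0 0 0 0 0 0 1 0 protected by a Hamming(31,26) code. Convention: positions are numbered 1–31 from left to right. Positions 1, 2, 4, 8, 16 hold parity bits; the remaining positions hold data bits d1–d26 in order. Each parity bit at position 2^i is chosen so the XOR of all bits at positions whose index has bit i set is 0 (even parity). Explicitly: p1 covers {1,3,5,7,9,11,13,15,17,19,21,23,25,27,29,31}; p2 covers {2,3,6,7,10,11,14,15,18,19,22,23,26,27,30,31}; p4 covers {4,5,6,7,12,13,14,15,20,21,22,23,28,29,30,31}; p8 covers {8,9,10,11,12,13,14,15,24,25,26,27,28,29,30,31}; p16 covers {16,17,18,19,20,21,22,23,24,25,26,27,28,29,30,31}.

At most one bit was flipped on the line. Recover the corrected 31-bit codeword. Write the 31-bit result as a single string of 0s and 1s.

s1 (pos 1,3,5,7,9,11,13,15,17,19,21,23,25,27,29,31): 1⊕1⊕0⊕0⊕0⊕1⊕0⊕1⊕0⊕1⊕0⊕0⊕0⊕0⊕0⊕0 = 1
s2 (pos 2,3,6,7,10,11,14,15,18,19,22,23,26,27,30,31): 0⊕1⊕0⊕0⊕0⊕1⊕1⊕1⊕1⊕1⊕0⊕0⊕0⊕0⊕1⊕0 = 1
s4 (pos 4,5,6,7,12,13,14,15,20,21,22,23,28,29,30,31): 1⊕0⊕0⊕0⊕1⊕0⊕1⊕1⊕0⊕0⊕0⊕0⊕0⊕0⊕1⊕0 = 1
s8 (pos 8,9,10,11,12,13,14,15,24,25,26,27,28,29,30,31): 1⊕0⊕0⊕1⊕1⊕0⊕1⊕1⊕0⊕0⊕0⊕0⊕0⊕0⊕1⊕0 = 0
s16 (pos 16,17,18,19,20,21,22,23,24,25,26,27,28,29,30,31): 0⊕0⊕1⊕1⊕0⊕0⊕0⊕0⊕0⊕0⊕0⊕0⊕0⊕0⊕1⊕0 = 1
Syndrome s16…s1 = 10111 → error at position 23.
Flip position 23: 1011000100110110011000000000010 → 1011000100110110011000100000010

1011000100110110011000100000010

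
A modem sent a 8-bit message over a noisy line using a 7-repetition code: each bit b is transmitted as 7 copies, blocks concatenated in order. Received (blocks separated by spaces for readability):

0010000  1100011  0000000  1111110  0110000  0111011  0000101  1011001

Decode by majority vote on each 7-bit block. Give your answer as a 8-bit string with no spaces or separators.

Block 1 (0010000): 1 one → 0
Block 2 (1100011): 4 ones → 1
Block 3 (0000000): 0 ones → 0
Block 4 (1111110): 6 ones → 1
Block 5 (0110000): 2 ones → 0
Block 6 (0111011): 5 ones → 1
Block 7 (0000101): 2 ones → 0
Block 8 (1011001): 4 ones → 1

01010101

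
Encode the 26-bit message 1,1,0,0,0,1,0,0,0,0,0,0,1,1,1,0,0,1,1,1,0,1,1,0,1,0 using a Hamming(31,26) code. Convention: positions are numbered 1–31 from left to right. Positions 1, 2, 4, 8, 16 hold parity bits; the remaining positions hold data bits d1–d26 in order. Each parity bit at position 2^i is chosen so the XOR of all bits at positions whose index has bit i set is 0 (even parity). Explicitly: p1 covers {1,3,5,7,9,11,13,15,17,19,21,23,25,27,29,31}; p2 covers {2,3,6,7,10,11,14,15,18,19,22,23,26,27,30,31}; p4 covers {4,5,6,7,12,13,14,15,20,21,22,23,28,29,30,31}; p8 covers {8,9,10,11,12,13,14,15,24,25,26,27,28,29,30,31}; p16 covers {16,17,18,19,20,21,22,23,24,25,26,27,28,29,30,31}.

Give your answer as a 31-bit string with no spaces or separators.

0111100001000001011100111011010

Place data at non-parity positions: p1 p2 1 p4 1 0 0 p8 0 1 0 0 0 0 0 p16 0 1 1 1 0 0 1 1 1 0 1 1 0 1 0
p1 (pos 1,3,5,7,9,11,13,15,17,19,21,23,25,27,29,31): XOR of data positions = 1⊕1⊕0⊕0⊕0⊕0⊕0⊕0⊕1⊕0⊕1⊕1⊕1⊕0⊕0 = 0
p2 (pos 2,3,6,7,10,11,14,15,18,19,22,23,26,27,30,31): XOR of data positions = 1⊕0⊕0⊕1⊕0⊕0⊕0⊕1⊕1⊕0⊕1⊕0⊕1⊕1⊕0 = 1
p4 (pos 4,5,6,7,12,13,14,15,20,21,22,23,28,29,30,31): XOR of data positions = 1⊕0⊕0⊕0⊕0⊕0⊕0⊕1⊕0⊕0⊕1⊕1⊕0⊕1⊕0 = 1
p8 (pos 8,9,10,11,12,13,14,15,24,25,26,27,28,29,30,31): XOR of data positions = 0⊕1⊕0⊕0⊕0⊕0⊕0⊕1⊕1⊕0⊕1⊕1⊕0⊕1⊕0 = 0
p16 (pos 16,17,18,19,20,21,22,23,24,25,26,27,28,29,30,31): XOR of data positions = 0⊕1⊕1⊕1⊕0⊕0⊕1⊕1⊕1⊕0⊕1⊕1⊕0⊕1⊕0 = 1
Codeword: 0111100001000001011100111011010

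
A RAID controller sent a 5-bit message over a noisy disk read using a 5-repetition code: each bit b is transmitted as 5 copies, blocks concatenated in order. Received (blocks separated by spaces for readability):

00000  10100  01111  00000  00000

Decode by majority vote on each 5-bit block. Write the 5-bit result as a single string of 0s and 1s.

Block 1 (00000): 0 ones → 0
Block 2 (10100): 2 ones → 0
Block 3 (01111): 4 ones → 1
Block 4 (00000): 0 ones → 0
Block 5 (00000): 0 ones → 0

00100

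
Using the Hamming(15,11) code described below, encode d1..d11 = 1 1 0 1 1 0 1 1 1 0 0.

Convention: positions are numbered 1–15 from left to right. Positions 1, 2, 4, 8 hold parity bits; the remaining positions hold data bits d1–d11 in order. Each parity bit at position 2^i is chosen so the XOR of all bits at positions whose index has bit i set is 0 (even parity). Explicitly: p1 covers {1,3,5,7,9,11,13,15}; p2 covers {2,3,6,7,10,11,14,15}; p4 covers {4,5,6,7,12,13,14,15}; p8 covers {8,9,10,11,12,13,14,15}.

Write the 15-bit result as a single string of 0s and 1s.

Place data at non-parity positions: p1 p2 1 p4 1 0 1 p8 1 0 1 1 1 0 0
p1 (pos 1,3,5,7,9,11,13,15): XOR of data positions = 1⊕1⊕1⊕1⊕1⊕1⊕0 = 0
p2 (pos 2,3,6,7,10,11,14,15): XOR of data positions = 1⊕0⊕1⊕0⊕1⊕0⊕0 = 1
p4 (pos 4,5,6,7,12,13,14,15): XOR of data positions = 1⊕0⊕1⊕1⊕1⊕0⊕0 = 0
p8 (pos 8,9,10,11,12,13,14,15): XOR of data positions = 1⊕0⊕1⊕1⊕1⊕0⊕0 = 0
Codeword: 011010101011100

011010101011100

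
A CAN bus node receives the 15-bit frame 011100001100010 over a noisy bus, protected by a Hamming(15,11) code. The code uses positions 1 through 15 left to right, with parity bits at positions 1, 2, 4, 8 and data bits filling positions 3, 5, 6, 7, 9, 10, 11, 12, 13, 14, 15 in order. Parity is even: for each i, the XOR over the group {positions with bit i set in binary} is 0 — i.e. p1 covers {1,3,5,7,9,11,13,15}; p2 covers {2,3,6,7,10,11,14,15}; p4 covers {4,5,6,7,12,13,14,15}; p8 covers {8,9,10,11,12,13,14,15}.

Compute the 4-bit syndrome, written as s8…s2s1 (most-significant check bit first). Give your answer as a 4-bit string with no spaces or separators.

1000

s1 (pos 1,3,5,7,9,11,13,15): 0⊕1⊕0⊕0⊕1⊕0⊕0⊕0 = 0
s2 (pos 2,3,6,7,10,11,14,15): 1⊕1⊕0⊕0⊕1⊕0⊕1⊕0 = 0
s4 (pos 4,5,6,7,12,13,14,15): 1⊕0⊕0⊕0⊕0⊕0⊕1⊕0 = 0
s8 (pos 8,9,10,11,12,13,14,15): 0⊕1⊕1⊕0⊕0⊕0⊕1⊕0 = 1
Syndrome s8…s1 = 1000 → error at position 8.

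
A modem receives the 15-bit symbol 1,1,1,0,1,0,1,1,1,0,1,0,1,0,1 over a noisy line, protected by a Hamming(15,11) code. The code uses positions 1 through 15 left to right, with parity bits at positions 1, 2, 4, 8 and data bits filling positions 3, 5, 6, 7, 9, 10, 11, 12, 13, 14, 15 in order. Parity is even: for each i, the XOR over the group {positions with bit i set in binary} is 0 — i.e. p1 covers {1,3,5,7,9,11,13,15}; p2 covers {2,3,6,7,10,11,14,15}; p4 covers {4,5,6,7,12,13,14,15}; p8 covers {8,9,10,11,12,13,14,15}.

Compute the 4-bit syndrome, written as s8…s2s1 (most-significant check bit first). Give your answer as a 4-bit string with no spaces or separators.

1010

s1 (pos 1,3,5,7,9,11,13,15): 1⊕1⊕1⊕1⊕1⊕1⊕1⊕1 = 0
s2 (pos 2,3,6,7,10,11,14,15): 1⊕1⊕0⊕1⊕0⊕1⊕0⊕1 = 1
s4 (pos 4,5,6,7,12,13,14,15): 0⊕1⊕0⊕1⊕0⊕1⊕0⊕1 = 0
s8 (pos 8,9,10,11,12,13,14,15): 1⊕1⊕0⊕1⊕0⊕1⊕0⊕1 = 1
Syndrome s8…s1 = 1010 → error at position 10.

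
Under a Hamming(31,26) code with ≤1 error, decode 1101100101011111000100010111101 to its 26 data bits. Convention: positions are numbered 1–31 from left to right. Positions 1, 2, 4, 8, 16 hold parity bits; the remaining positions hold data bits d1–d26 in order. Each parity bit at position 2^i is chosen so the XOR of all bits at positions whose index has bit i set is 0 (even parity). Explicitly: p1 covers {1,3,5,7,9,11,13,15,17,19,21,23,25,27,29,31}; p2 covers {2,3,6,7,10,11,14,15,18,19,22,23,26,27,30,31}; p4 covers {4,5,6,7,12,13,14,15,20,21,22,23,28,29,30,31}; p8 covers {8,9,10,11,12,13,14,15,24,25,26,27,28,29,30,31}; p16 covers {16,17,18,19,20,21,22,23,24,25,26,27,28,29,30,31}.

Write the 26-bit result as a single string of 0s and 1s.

s1 (pos 1,3,5,7,9,11,13,15,17,19,21,23,25,27,29,31): 1⊕0⊕1⊕0⊕0⊕0⊕1⊕1⊕0⊕0⊕0⊕0⊕0⊕1⊕1⊕1 = 1
s2 (pos 2,3,6,7,10,11,14,15,18,19,22,23,26,27,30,31): 1⊕0⊕0⊕0⊕1⊕0⊕1⊕1⊕0⊕0⊕0⊕0⊕1⊕1⊕0⊕1 = 1
s4 (pos 4,5,6,7,12,13,14,15,20,21,22,23,28,29,30,31): 1⊕1⊕0⊕0⊕1⊕1⊕1⊕1⊕1⊕0⊕0⊕0⊕1⊕1⊕0⊕1 = 0
s8 (pos 8,9,10,11,12,13,14,15,24,25,26,27,28,29,30,31): 1⊕0⊕1⊕0⊕1⊕1⊕1⊕1⊕1⊕0⊕1⊕1⊕1⊕1⊕0⊕1 = 0
s16 (pos 16,17,18,19,20,21,22,23,24,25,26,27,28,29,30,31): 1⊕0⊕0⊕0⊕1⊕0⊕0⊕0⊕1⊕0⊕1⊕1⊕1⊕1⊕0⊕1 = 0
Syndrome s16…s1 = 00011 → error at position 3.
Flip position 3: 1101100101011111000100010111101 → 1111100101011111000100010111101
Read data bits from positions 3,5,6,7,9,10,11,12,13,14,15,17,18,19,20,21,22,23,24,25,26,27,28,29,30,31: 11000101111000100010111101

11000101111000100010111101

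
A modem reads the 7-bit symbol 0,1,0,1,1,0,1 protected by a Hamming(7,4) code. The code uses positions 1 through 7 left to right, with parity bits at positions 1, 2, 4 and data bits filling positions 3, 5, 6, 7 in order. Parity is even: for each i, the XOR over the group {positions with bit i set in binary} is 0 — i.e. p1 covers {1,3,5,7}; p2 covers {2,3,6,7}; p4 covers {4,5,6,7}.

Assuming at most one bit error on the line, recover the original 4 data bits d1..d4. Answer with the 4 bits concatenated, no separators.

s1 (pos 1,3,5,7): 0⊕0⊕1⊕1 = 0
s2 (pos 2,3,6,7): 1⊕0⊕0⊕1 = 0
s4 (pos 4,5,6,7): 1⊕1⊕0⊕1 = 1
Syndrome s4…s1 = 100 → error at position 4.
Flip position 4: 0101101 → 0100101
Read data bits from positions 3,5,6,7: 0101

0101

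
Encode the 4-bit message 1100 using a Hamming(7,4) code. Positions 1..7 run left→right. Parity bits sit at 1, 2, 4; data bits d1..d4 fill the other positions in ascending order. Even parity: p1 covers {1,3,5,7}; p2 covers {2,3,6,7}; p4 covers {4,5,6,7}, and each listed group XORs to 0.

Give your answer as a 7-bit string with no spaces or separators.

Place data at non-parity positions: p1 p2 1 p4 1 0 0
p1 (pos 1,3,5,7): XOR of data positions = 1⊕1⊕0 = 0
p2 (pos 2,3,6,7): XOR of data positions = 1⊕0⊕0 = 1
p4 (pos 4,5,6,7): XOR of data positions = 1⊕0⊕0 = 1
Codeword: 0111100

0111100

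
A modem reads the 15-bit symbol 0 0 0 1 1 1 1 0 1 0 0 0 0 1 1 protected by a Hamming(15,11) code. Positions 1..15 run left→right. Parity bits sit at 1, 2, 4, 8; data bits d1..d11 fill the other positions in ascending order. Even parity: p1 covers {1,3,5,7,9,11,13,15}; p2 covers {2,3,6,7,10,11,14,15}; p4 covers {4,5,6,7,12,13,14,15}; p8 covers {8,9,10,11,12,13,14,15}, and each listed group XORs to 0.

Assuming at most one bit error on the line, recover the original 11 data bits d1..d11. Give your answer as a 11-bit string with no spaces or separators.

01111000011

s1 (pos 1,3,5,7,9,11,13,15): 0⊕0⊕1⊕1⊕1⊕0⊕0⊕1 = 0
s2 (pos 2,3,6,7,10,11,14,15): 0⊕0⊕1⊕1⊕0⊕0⊕1⊕1 = 0
s4 (pos 4,5,6,7,12,13,14,15): 1⊕1⊕1⊕1⊕0⊕0⊕1⊕1 = 0
s8 (pos 8,9,10,11,12,13,14,15): 0⊕1⊕0⊕0⊕0⊕0⊕1⊕1 = 1
Syndrome s8…s1 = 1000 → error at position 8.
Flip position 8: 000111101000011 → 000111111000011
Read data bits from positions 3,5,6,7,9,10,11,12,13,14,15: 01111000011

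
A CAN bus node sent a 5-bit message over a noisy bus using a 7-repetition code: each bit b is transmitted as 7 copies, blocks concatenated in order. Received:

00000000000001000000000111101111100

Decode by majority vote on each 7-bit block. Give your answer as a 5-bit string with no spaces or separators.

00011

Block 1 (0000000): 0 ones → 0
Block 2 (0000001): 1 one → 0
Block 3 (0000000): 0 ones → 0
Block 4 (0011110): 4 ones → 1
Block 5 (1111100): 5 ones → 1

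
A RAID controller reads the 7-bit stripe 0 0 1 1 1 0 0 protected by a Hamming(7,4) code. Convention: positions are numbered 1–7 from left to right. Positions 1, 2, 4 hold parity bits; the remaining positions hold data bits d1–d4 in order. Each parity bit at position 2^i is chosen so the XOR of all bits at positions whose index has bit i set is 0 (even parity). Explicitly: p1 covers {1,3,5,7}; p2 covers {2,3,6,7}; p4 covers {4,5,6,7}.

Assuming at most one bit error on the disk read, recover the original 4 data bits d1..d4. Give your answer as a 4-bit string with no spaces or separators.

1100

s1 (pos 1,3,5,7): 0⊕1⊕1⊕0 = 0
s2 (pos 2,3,6,7): 0⊕1⊕0⊕0 = 1
s4 (pos 4,5,6,7): 1⊕1⊕0⊕0 = 0
Syndrome s4…s1 = 010 → error at position 2.
Flip position 2: 0011100 → 0111100
Read data bits from positions 3,5,6,7: 1100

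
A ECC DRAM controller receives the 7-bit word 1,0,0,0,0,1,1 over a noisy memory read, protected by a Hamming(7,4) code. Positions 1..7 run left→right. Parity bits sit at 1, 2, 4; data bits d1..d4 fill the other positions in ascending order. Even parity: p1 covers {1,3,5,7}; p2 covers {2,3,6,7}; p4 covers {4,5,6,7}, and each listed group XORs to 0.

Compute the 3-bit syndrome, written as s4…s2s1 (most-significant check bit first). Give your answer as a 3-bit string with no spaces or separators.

s1 (pos 1,3,5,7): 1⊕0⊕0⊕1 = 0
s2 (pos 2,3,6,7): 0⊕0⊕1⊕1 = 0
s4 (pos 4,5,6,7): 0⊕0⊕1⊕1 = 0
Syndrome s4…s1 = 000 → no error.

000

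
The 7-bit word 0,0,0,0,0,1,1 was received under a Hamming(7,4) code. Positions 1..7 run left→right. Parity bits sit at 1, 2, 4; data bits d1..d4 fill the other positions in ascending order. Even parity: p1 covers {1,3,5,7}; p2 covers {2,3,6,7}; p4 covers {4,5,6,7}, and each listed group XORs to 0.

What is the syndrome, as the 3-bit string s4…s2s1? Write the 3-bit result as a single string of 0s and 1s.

s1 (pos 1,3,5,7): 0⊕0⊕0⊕1 = 1
s2 (pos 2,3,6,7): 0⊕0⊕1⊕1 = 0
s4 (pos 4,5,6,7): 0⊕0⊕1⊕1 = 0
Syndrome s4…s1 = 001 → error at position 1.

001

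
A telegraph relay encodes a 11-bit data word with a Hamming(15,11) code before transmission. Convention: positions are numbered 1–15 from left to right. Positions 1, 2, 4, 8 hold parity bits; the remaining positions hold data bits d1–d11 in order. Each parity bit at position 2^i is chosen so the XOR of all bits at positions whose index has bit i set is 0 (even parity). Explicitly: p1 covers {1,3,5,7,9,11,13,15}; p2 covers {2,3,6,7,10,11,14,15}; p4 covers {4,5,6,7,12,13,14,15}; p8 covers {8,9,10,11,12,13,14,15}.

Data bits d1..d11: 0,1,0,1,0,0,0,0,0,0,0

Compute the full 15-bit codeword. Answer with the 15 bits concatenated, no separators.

Place data at non-parity positions: p1 p2 0 p4 1 0 1 p8 0 0 0 0 0 0 0
p1 (pos 1,3,5,7,9,11,13,15): XOR of data positions = 0⊕1⊕1⊕0⊕0⊕0⊕0 = 0
p2 (pos 2,3,6,7,10,11,14,15): XOR of data positions = 0⊕0⊕1⊕0⊕0⊕0⊕0 = 1
p4 (pos 4,5,6,7,12,13,14,15): XOR of data positions = 1⊕0⊕1⊕0⊕0⊕0⊕0 = 0
p8 (pos 8,9,10,11,12,13,14,15): XOR of data positions = 0⊕0⊕0⊕0⊕0⊕0⊕0 = 0
Codeword: 010010100000000

010010100000000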